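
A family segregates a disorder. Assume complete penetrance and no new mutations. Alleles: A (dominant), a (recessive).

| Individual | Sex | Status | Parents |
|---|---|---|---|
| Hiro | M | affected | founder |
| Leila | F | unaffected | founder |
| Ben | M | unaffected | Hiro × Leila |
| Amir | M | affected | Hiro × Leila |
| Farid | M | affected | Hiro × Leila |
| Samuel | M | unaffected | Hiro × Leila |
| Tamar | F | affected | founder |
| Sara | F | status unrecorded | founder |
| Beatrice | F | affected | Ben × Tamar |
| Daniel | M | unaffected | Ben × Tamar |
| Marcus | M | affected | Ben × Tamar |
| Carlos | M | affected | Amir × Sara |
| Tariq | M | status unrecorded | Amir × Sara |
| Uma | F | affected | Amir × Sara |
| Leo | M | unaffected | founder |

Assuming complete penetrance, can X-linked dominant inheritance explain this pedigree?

No

Under X-linked dominant, Amir (affected, male) cannot arise from Hiro (affected) × Leila (unaffected).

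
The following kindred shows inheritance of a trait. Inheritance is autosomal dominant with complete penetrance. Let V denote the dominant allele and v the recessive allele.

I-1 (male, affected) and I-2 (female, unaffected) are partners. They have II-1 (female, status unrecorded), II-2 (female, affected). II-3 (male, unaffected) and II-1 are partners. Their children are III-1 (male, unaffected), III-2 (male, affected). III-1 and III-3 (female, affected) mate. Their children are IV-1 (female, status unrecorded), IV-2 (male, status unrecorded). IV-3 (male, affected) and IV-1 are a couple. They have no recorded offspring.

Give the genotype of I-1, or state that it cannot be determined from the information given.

I-1's phenotype allows VV or Vv, and no parent or child forces a single allele at both positions; consistent genotype assignments exist with I-1 as VV or Vv.

cannot be determined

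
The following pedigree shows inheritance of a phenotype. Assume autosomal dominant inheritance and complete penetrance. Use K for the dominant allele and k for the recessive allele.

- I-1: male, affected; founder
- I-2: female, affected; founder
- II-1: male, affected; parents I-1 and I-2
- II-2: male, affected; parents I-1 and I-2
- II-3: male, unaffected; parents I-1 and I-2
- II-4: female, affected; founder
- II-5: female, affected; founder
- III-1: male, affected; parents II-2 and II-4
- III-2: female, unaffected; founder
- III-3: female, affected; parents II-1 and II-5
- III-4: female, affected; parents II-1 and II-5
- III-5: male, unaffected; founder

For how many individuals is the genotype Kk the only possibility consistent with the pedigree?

Obligate heterozygotes: I-1 is affected so carries K and passed k to II-3 (kk), so I-1 is Kk; I-2 is affected so carries K and passed k to II-3 (kk), so I-2 is Kk.
Every other individual is either homozygous by phenotype or has at least one consistent homozygous assignment, so the count is 2.

2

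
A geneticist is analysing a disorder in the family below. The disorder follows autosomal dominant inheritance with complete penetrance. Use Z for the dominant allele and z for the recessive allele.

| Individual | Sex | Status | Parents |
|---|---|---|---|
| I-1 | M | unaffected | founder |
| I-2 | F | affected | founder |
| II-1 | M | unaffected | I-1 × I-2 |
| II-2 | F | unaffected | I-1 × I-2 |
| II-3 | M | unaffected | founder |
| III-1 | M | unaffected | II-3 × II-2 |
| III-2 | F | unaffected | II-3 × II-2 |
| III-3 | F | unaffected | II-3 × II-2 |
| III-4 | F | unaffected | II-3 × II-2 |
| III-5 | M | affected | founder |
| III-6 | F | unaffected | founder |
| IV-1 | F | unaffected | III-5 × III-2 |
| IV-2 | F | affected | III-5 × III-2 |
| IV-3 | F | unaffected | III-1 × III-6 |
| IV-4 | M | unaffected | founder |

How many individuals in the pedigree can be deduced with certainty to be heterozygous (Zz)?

Obligate heterozygotes: I-2 is affected so carries Z and passed z to II-1 (zz), so I-2 is Zz; III-5 is affected so carries Z and passed z to IV-1 (zz), so III-5 is Zz; IV-2 is affected so carries Z and received z from III-2 (zz), so IV-2 is Zz.
Every other individual is either homozygous by phenotype or has at least one consistent homozygous assignment, so the count is 3.

3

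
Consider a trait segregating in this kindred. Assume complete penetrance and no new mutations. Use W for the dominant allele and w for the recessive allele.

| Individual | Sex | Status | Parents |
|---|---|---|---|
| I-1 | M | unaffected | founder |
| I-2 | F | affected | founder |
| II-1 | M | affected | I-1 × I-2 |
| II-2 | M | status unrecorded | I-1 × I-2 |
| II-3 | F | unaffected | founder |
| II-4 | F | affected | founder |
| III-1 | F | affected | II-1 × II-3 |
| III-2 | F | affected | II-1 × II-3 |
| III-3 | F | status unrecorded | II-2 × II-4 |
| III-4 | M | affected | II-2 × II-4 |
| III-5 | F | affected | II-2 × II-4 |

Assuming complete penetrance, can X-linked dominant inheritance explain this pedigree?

A consistent assignment under X-linked dominant exists: I-1 X^w Y, I-2 X^W X^W, II-1 X^W Y, II-2 X^W Y, II-3 X^w X^w, II-4 X^W X^W, III-1 X^W X^w, III-2 X^W X^w, III-3 X^W X^W, III-4 X^W Y, III-5 X^W X^W.
In this assignment every recorded phenotype matches its genotype and every non-founder's genotype is obtainable from its parents' genotypes, so the pedigree is consistent.

Yes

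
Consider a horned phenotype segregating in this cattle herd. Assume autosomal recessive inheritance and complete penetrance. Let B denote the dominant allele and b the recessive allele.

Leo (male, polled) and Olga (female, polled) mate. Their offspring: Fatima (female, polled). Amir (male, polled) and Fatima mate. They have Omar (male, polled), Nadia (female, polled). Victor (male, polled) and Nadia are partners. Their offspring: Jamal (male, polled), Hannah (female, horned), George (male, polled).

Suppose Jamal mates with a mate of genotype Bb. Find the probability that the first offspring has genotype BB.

Victor is polled so carries B and passed b to Hannah (bb), so Victor is Bb.
Nadia is polled so carries B and passed b to Hannah (bb), so Nadia is Bb.
Jamal is a polled offspring of Victor (Bb) × Nadia (Bb), whose cross gives 1/4 BB : 1/2 Bb : 1/4 bb; conditioning on being polled, Jamal is BB with probability 1/3, Bb with probability 2/3.
Summing over parental genotype combinations, P(offspring has genotype BB) = 1/3·1/2 + 2/3·1/4 = 1/3.

1/3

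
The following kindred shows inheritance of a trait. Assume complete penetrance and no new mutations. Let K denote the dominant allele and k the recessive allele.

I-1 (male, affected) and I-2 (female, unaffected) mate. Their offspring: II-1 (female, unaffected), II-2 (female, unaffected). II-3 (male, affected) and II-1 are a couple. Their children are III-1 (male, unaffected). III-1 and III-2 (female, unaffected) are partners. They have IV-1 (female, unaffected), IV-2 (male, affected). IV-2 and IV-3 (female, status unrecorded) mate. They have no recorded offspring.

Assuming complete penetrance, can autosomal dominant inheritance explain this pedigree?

No

Under autosomal dominant, IV-2 (affected, male) cannot arise from III-1 (unaffected) × III-2 (unaffected).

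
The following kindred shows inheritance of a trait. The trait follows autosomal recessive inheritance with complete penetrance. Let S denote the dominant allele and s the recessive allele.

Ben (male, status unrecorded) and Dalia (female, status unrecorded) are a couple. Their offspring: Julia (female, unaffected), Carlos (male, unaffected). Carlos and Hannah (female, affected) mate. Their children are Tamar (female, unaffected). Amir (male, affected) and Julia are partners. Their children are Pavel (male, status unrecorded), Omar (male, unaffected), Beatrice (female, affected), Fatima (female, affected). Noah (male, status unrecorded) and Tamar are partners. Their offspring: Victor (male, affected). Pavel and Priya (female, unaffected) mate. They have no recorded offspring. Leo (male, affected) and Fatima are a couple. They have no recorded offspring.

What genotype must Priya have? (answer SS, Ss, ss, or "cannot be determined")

Priya's phenotype allows SS or Ss, and no parent or child forces a single allele at both positions; consistent genotype assignments exist with Priya as SS or Ss.

cannot be determined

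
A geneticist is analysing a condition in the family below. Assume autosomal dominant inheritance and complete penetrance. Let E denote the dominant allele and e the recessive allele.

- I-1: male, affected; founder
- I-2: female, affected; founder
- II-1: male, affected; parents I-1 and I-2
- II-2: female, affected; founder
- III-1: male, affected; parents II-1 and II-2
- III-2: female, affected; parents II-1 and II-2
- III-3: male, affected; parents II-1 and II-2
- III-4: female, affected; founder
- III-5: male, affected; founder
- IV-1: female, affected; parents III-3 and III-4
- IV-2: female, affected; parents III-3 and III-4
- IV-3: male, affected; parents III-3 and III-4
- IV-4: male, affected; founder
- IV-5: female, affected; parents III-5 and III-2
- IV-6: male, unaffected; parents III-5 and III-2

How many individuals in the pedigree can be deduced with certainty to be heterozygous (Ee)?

Obligate heterozygotes: III-2 is affected so carries E and passed e to IV-6 (ee), so III-2 is Ee; III-5 is affected so carries E and passed e to IV-6 (ee), so III-5 is Ee.
Every other individual is either homozygous by phenotype or has at least one consistent homozygous assignment, so the count is 2.

2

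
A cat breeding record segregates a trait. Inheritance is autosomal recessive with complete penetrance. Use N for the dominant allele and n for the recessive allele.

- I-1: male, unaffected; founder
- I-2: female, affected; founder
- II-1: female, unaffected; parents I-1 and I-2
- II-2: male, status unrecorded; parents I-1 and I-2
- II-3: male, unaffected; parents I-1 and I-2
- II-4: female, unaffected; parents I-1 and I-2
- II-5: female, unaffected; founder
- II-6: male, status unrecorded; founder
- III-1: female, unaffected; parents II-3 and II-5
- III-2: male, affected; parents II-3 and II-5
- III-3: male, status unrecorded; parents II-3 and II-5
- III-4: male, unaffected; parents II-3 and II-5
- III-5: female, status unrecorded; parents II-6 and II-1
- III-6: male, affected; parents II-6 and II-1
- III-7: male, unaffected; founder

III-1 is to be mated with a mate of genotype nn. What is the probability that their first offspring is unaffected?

2/3

II-3 is unaffected so carries N and received n from I-2 (nn), so II-3 is Nn.
II-5 is unaffected so carries N and passed n to III-2 (nn), so II-5 is Nn.
III-1 is an unaffected offspring of II-3 (Nn) × II-5 (Nn), whose cross gives 1/4 NN : 1/2 Nn : 1/4 nn; conditioning on being unaffected, III-1 is NN with probability 1/3, Nn with probability 2/3.
Summing over parental genotype combinations, P(offspring is unaffected) = 1/3·1 + 2/3·1/2 = 2/3.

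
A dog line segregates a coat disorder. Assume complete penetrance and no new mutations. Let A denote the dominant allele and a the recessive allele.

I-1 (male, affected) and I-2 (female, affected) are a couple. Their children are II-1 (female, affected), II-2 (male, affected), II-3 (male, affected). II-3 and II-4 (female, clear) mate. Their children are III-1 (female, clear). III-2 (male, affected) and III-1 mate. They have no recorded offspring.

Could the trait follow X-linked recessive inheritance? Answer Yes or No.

A consistent assignment under X-linked recessive exists: I-1 X^a Y, I-2 X^a X^a, II-1 X^a X^a, II-2 X^a Y, II-3 X^a Y, II-4 X^A X^A, III-1 X^A X^a, III-2 X^a Y.
In this assignment every recorded phenotype matches its genotype and every non-founder's genotype is obtainable from its parents' genotypes, so the pedigree is consistent.

Yes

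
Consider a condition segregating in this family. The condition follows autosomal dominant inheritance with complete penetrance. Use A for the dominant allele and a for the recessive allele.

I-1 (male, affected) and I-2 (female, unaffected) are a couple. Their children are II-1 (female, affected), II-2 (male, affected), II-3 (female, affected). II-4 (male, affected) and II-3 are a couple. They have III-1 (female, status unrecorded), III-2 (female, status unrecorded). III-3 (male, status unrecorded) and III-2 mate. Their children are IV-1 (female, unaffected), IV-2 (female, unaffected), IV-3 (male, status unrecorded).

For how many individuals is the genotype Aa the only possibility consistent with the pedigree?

Obligate heterozygotes: II-1 is affected so carries A and received a from I-2 (aa), so II-1 is Aa; II-2 is affected so carries A and received a from I-2 (aa), so II-2 is Aa; II-3 is affected so carries A and received a from I-2 (aa), so II-3 is Aa.
Every other individual is either homozygous by phenotype or has at least one consistent homozygous assignment, so the count is 3.

3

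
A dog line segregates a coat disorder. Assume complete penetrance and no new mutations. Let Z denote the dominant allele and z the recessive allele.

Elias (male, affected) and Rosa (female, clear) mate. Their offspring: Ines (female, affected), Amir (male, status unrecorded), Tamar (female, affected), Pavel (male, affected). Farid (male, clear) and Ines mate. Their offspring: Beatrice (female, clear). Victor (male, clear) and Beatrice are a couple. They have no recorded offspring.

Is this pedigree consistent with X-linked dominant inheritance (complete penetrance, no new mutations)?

Under X-linked dominant, Pavel (affected, male) cannot arise from Elias (affected) × Rosa (clear).

No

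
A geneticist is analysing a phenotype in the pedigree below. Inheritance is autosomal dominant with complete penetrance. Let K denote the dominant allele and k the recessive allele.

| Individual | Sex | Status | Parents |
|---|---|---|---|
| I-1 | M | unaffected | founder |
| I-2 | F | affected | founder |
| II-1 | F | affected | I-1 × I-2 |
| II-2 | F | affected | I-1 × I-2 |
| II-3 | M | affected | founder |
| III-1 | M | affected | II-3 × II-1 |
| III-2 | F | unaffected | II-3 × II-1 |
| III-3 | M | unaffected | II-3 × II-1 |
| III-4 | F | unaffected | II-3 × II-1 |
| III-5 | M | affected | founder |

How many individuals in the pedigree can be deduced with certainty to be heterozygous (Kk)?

Obligate heterozygotes: II-1 is affected so carries K and received k from I-1 (kk), so II-1 is Kk; II-2 is affected so carries K and received k from I-1 (kk), so II-2 is Kk; II-3 is affected so carries K and passed k to III-2 (kk), so II-3 is Kk.
Every other individual is either homozygous by phenotype or has at least one consistent homozygous assignment, so the count is 3.

3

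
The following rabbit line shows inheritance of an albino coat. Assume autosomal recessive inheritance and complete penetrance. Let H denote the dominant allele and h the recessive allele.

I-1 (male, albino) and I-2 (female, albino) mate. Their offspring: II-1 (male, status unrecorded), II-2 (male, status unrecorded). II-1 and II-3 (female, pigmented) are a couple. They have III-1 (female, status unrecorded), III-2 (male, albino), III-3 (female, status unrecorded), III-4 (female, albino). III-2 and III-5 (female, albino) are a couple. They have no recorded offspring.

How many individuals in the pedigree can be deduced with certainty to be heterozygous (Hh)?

Obligate heterozygotes: II-3 is pigmented so carries H and passed h to III-2 (hh), so II-3 is Hh.
Every other individual is either homozygous by phenotype or has at least one consistent homozygous assignment, so the count is 1.

1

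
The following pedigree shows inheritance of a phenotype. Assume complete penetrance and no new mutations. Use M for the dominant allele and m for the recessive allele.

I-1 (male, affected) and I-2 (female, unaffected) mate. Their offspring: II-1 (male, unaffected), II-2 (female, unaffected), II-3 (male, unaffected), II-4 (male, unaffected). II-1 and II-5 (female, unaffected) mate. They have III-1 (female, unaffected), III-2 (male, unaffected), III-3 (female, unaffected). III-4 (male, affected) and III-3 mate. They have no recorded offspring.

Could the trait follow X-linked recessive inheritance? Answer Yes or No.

A consistent assignment under X-linked recessive exists: I-1 X^m Y, I-2 X^M X^M, II-1 X^M Y, II-2 X^M X^m, II-3 X^M Y, II-4 X^M Y, II-5 X^M X^M, III-1 X^M X^M, III-2 X^M Y, III-3 X^M X^M, III-4 X^m Y.
In this assignment every recorded phenotype matches its genotype and every non-founder's genotype is obtainable from its parents' genotypes, so the pedigree is consistent.

Yes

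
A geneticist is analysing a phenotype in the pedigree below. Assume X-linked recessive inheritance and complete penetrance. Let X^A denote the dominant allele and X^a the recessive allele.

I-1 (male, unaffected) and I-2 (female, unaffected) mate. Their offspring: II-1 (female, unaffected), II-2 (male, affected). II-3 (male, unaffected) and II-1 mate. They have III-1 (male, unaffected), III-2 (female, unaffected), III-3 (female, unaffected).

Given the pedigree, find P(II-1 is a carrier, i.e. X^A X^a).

I-1 is unaffected, so I-1 is X^A Y.
I-2 is unaffected so carries A and passed a to II-2 (X^a Y), so I-2 is X^A X^a.
Their cross gives offspring ratios 1/2 X^A X^A : 1/2 X^A X^a. Conditioning on II-1 being unaffected, P(X^A X^a) = 1/2 / 1 = 1/2 before taking II-1's own offspring into account.
II-3 is unaffected, so II-3 is X^A Y.
Now use II-1's offspring. Probability of each recorded status — unaffected son III-1: 1/2 if II-1 is X^A X^a, 1 if X^A X^A. (III-2, III-3: equally likely either way, so uninformative.)
Bayes: P(X^A X^a) = 1/2·1/2 / (1/2·1/2 + 1/2·1) = 1/3.

1/3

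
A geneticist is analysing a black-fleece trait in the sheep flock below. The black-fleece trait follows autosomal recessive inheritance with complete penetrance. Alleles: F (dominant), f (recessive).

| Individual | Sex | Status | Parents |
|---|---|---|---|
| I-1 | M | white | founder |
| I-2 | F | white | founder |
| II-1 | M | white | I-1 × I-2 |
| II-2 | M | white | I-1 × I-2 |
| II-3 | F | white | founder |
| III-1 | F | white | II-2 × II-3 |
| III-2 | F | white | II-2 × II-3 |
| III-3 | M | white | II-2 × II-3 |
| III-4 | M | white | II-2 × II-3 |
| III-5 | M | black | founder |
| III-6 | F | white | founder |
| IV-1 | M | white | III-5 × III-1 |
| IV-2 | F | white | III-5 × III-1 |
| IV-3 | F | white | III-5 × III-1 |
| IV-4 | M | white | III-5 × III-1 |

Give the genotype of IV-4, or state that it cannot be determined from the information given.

Ff

From phenotype alone, IV-4 is FF or Ff.
IV-4 is white so carries F and received f from III-5 (ff), so IV-4 is Ff.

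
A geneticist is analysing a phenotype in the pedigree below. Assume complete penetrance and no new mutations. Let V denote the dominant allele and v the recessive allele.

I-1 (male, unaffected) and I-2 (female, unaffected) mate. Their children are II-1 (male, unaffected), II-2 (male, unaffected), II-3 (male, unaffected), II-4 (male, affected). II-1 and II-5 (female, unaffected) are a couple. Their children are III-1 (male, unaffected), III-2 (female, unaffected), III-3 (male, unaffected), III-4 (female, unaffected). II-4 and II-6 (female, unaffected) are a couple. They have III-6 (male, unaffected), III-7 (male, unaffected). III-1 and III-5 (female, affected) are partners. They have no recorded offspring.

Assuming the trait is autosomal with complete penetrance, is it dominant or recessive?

I-1 and I-2 are both unaffected yet have an affected child II-4. Under dominance, an affected child requires at least one affected parent, so the trait cannot be dominant.

recessive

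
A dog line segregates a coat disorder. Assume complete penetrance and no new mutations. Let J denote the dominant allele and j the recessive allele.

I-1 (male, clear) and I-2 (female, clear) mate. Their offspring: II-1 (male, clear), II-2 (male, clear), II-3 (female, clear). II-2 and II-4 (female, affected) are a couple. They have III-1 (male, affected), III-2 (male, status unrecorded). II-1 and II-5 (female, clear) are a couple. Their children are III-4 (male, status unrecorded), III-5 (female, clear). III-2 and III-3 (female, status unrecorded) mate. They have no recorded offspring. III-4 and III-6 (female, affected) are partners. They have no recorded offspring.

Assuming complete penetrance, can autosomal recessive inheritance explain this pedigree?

Yes

A consistent assignment under autosomal recessive exists: I-1 JJ, I-2 Jj, II-1 JJ, II-2 Jj, II-3 JJ, II-4 jj, II-5 JJ, III-1 jj, III-2 Jj, III-3 JJ, III-4 JJ, III-5 JJ, III-6 jj.
In this assignment every recorded phenotype matches its genotype and every non-founder's genotype is obtainable from its parents' genotypes, so the pedigree is consistent.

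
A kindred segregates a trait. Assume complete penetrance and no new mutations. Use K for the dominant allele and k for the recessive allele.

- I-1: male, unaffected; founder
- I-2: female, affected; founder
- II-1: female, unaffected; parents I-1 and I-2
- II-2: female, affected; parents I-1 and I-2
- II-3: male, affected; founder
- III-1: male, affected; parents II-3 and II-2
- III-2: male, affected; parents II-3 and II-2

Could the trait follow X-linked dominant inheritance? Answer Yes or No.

A consistent assignment under X-linked dominant exists: I-1 X^k Y, I-2 X^K X^k, II-1 X^k X^k, II-2 X^K X^k, II-3 X^K Y, III-1 X^K Y, III-2 X^K Y.
In this assignment every recorded phenotype matches its genotype and every non-founder's genotype is obtainable from its parents' genotypes, so the pedigree is consistent.

Yes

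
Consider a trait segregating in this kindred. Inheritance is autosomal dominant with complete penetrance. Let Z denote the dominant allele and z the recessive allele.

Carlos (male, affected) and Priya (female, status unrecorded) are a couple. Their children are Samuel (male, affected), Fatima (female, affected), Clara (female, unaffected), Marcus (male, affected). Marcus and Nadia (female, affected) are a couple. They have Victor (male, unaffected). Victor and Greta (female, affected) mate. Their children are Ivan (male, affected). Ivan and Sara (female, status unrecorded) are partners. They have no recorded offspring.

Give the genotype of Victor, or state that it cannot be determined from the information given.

zz

Victor is unaffected, so Victor is zz.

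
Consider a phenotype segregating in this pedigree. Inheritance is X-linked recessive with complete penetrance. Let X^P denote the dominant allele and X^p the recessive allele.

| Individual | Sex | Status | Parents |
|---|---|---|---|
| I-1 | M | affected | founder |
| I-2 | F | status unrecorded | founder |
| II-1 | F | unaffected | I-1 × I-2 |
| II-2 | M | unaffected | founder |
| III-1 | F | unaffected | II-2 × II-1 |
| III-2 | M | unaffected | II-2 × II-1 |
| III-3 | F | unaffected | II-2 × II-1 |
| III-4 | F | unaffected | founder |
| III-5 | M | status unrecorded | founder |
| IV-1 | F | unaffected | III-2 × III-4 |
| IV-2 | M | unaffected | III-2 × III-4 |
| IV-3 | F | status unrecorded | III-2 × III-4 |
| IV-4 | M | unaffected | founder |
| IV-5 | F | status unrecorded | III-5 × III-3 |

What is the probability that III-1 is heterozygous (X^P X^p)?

II-2 is unaffected, so II-2 is X^P Y.
II-1 is unaffected so carries P and received p from I-1 (X^p Y), so II-1 is X^P X^p.
Their cross gives offspring ratios 1/2 X^P X^P : 1/2 X^P X^p. Conditioning on III-1 being unaffected, P(X^P X^p) = 1/2 / 1 = 1/2.

1/2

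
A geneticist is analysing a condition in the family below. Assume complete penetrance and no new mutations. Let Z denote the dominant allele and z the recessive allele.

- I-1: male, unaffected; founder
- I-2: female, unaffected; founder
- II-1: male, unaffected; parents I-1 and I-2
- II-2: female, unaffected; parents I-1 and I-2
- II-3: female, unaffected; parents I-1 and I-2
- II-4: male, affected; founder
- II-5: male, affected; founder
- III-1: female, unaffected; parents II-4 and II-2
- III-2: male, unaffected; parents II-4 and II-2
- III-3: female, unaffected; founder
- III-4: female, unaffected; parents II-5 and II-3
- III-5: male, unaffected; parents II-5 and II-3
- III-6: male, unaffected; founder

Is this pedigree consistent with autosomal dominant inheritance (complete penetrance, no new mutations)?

Yes

A consistent assignment under autosomal dominant exists: I-1 zz, I-2 zz, II-1 zz, II-2 zz, II-3 zz, II-4 Zz, II-5 Zz, III-1 zz, III-2 zz, III-3 zz, III-4 zz, III-5 zz, III-6 zz.
In this assignment every recorded phenotype matches its genotype and every non-founder's genotype is obtainable from its parents' genotypes, so the pedigree is consistent.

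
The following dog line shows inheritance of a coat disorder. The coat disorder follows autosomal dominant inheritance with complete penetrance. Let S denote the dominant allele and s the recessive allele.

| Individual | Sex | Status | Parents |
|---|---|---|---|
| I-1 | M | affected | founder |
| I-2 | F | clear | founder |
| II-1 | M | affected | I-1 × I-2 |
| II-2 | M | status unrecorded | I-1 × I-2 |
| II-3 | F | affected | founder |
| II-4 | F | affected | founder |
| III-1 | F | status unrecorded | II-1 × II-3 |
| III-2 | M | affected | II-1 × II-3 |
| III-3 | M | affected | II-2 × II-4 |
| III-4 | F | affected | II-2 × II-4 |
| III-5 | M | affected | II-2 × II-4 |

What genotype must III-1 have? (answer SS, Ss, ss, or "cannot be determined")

III-1's phenotype is unrecorded, and no parent or child forces a single allele at both positions; consistent genotype assignments exist with III-1 as SS or Ss or ss.

cannot be determined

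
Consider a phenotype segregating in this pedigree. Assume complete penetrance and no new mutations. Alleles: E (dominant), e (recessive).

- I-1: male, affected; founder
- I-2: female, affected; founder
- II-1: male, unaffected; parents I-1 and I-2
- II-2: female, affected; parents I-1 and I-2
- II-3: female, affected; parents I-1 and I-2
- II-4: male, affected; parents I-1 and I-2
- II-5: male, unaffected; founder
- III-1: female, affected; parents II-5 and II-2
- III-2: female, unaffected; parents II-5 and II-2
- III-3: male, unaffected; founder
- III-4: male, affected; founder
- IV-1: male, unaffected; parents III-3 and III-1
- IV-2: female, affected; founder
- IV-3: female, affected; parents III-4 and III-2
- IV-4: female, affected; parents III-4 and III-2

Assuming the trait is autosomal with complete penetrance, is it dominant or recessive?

dominant

I-1 and I-2 are both affected yet have an unaffected child II-1. Under a recessive model two affected parents are homozygous and every child would be affected, so the trait cannot be recessive.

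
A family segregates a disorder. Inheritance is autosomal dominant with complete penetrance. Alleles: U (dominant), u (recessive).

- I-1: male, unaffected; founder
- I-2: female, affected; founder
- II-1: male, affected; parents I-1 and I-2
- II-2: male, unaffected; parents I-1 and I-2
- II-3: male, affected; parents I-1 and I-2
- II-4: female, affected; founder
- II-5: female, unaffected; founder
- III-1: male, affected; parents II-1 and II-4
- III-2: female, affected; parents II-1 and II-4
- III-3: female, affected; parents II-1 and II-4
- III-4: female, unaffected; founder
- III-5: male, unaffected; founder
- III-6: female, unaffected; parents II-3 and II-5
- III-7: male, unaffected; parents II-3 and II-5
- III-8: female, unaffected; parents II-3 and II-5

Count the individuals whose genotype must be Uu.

3

Obligate heterozygotes: I-2 is affected so carries U and passed u to II-2 (uu), so I-2 is Uu; II-1 is affected so carries U and received u from I-1 (uu), so II-1 is Uu; II-3 is affected so carries U and received u from I-1 (uu), so II-3 is Uu.
Every other individual is either homozygous by phenotype or has at least one consistent homozygous assignment, so the count is 3.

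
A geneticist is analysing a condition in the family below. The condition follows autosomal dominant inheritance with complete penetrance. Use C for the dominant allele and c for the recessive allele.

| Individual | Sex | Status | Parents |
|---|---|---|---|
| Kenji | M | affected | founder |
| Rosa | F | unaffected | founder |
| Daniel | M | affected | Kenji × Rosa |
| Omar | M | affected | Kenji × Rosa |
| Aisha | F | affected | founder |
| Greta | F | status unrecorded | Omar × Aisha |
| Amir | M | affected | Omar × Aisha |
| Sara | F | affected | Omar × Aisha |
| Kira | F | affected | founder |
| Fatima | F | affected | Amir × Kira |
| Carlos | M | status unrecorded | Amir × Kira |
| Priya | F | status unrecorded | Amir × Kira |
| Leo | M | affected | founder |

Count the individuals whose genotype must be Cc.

2

Obligate heterozygotes: Daniel is affected so carries C and received c from Rosa (cc), so Daniel is Cc; Omar is affected so carries C and received c from Rosa (cc), so Omar is Cc.
Every other individual is either homozygous by phenotype or has at least one consistent homozygous assignment, so the count is 2.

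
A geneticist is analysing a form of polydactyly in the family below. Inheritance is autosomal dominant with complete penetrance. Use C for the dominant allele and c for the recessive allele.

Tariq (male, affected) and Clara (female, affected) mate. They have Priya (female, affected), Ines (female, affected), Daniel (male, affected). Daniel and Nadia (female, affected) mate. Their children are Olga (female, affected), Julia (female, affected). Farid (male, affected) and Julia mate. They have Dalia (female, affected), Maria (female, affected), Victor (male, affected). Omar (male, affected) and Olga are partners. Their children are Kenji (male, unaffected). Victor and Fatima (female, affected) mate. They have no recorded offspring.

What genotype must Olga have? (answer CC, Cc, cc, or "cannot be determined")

Cc

From phenotype alone, Olga is CC or Cc.
Olga is affected so carries C and passed c to Kenji (cc), so Olga is Cc.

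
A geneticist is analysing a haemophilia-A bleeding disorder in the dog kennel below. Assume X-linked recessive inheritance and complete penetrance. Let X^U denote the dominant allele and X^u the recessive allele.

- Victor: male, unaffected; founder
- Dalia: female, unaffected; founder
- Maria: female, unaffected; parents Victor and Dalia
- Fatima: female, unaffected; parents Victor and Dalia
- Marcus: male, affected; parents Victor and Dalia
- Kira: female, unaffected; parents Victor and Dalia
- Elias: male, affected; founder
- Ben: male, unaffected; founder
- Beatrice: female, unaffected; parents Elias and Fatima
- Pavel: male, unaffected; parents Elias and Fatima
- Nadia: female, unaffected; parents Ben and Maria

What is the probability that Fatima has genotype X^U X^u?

1/5

Victor is unaffected, so Victor is X^U Y.
Dalia is unaffected so carries U and passed u to Marcus (X^u Y), so Dalia is X^U X^u.
Their cross gives offspring ratios 1/2 X^U X^U : 1/2 X^U X^u. Conditioning on Fatima being unaffected, P(X^U X^u) = 1/2 / 1 = 1/2 before taking Fatima's own offspring into account.
Elias is affected, so Elias is X^u Y.
Now use Fatima's offspring. Probability of each recorded status — unaffected daughter Beatrice: 1/2 if Fatima is X^U X^u, 1 if X^U X^U; unaffected son Pavel: 1/2 if Fatima is X^U X^u, 1 if X^U X^U.
Bayes: P(X^U X^u) = 1/2·1/4 / (1/2·1/4 + 1/2·1) = 1/5.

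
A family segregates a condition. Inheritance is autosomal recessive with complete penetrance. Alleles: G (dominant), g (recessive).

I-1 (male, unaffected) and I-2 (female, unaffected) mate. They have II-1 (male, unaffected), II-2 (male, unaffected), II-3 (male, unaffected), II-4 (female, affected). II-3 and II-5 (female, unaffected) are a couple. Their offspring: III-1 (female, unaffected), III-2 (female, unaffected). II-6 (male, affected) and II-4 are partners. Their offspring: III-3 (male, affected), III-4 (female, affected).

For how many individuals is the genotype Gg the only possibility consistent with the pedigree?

2

Obligate heterozygotes: I-1 is unaffected so carries G and passed g to II-4 (gg), so I-1 is Gg; I-2 is unaffected so carries G and passed g to II-4 (gg), so I-2 is Gg.
Every other individual is either homozygous by phenotype or has at least one consistent homozygous assignment, so the count is 2.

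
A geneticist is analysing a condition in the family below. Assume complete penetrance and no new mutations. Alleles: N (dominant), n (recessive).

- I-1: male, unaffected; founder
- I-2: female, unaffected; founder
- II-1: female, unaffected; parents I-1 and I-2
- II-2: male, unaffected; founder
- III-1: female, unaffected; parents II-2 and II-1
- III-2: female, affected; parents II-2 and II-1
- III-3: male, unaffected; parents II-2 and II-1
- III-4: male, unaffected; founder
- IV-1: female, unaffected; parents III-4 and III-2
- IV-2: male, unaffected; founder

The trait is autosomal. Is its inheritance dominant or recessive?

II-2 and II-1 are both unaffected yet have an affected child III-2. Under dominance, an affected child requires at least one affected parent, so the trait cannot be dominant.

recessive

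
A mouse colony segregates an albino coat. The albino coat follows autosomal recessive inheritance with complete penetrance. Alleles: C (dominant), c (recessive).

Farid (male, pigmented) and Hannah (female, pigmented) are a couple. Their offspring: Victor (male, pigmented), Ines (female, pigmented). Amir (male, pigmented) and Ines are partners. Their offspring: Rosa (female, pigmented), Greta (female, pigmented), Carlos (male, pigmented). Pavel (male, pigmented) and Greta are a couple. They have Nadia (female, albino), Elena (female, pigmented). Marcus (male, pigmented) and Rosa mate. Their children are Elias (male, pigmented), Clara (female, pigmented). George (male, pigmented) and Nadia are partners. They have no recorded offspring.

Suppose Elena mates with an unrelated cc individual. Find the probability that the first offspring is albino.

Pavel is pigmented so carries C and passed c to Nadia (cc), so Pavel is Cc.
Greta is pigmented so carries C and passed c to Nadia (cc), so Greta is Cc.
Elena is a pigmented offspring of Pavel (Cc) × Greta (Cc), whose cross gives 1/4 CC : 1/2 Cc : 1/4 cc; conditioning on being pigmented, Elena is CC with probability 1/3, Cc with probability 2/3.
Summing over parental genotype combinations, P(offspring is albino) = 2/3·1/2 = 1/3.

1/3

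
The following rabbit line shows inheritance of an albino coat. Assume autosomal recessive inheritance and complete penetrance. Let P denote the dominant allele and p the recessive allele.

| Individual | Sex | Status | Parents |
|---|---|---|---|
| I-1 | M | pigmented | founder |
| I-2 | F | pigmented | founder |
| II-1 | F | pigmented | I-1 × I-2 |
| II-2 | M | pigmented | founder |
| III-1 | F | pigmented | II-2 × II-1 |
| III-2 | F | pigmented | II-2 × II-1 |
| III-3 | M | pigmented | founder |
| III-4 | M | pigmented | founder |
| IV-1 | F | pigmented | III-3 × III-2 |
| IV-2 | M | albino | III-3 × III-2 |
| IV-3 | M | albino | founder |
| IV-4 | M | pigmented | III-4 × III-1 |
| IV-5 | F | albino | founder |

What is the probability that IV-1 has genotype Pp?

2/3

III-3 is pigmented so carries P and passed p to IV-2 (pp), so III-3 is Pp.
III-2 is pigmented so carries P and passed p to IV-2 (pp), so III-2 is Pp.
Their cross gives offspring ratios 1/4 PP : 1/2 Pp : 1/4 pp. Conditioning on IV-1 being pigmented, P(Pp) = 1/2 / 3/4 = 2/3.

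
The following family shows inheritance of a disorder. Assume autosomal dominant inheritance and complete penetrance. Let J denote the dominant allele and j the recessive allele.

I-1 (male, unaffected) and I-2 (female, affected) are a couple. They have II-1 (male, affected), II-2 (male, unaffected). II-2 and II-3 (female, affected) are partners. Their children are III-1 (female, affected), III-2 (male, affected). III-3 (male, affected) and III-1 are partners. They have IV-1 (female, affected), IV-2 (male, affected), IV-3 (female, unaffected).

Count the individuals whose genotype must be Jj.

Obligate heterozygotes: I-2 is affected so carries J and passed j to II-2 (jj), so I-2 is Jj; II-1 is affected so carries J and received j from I-1 (jj), so II-1 is Jj; III-1 is affected so carries J and received j from II-2 (jj), so III-1 is Jj; III-2 is affected so carries J and received j from II-2 (jj), so III-2 is Jj; III-3 is affected so carries J and passed j to IV-3 (jj), so III-3 is Jj.
Every other individual is either homozygous by phenotype or has at least one consistent homozygous assignment, so the count is 5.

5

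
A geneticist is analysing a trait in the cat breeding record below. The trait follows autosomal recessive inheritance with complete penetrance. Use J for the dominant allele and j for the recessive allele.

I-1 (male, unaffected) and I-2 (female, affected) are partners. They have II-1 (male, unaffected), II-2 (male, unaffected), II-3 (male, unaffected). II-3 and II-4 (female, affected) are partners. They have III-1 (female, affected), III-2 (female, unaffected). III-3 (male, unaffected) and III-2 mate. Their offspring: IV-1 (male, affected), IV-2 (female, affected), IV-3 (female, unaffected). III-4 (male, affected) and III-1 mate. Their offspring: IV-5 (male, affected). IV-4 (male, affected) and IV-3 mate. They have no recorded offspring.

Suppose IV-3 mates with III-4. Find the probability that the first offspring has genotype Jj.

2/3

III-3 is unaffected so carries J and passed j to IV-1 (jj), so III-3 is Jj.
III-2 is unaffected so carries J and received j from II-4 (jj), so III-2 is Jj.
IV-3 is an unaffected offspring of III-3 (Jj) × III-2 (Jj), whose cross gives 1/4 JJ : 1/2 Jj : 1/4 jj; conditioning on being unaffected, IV-3 is JJ with probability 1/3, Jj with probability 2/3.
III-4 is affected, so III-4 is jj.
Summing over parental genotype combinations, P(offspring has genotype Jj) = 1/3·1 + 2/3·1/2 = 2/3.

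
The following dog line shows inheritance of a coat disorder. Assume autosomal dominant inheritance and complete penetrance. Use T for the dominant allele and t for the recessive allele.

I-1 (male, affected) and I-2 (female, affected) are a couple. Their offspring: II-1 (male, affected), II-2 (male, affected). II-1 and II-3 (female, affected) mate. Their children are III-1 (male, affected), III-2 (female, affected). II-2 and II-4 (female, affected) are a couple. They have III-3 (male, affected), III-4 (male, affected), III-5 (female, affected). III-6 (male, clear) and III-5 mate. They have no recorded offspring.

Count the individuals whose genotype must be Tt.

0

No individual's genotype is forced to Tt by the pedigree, so the count is 0.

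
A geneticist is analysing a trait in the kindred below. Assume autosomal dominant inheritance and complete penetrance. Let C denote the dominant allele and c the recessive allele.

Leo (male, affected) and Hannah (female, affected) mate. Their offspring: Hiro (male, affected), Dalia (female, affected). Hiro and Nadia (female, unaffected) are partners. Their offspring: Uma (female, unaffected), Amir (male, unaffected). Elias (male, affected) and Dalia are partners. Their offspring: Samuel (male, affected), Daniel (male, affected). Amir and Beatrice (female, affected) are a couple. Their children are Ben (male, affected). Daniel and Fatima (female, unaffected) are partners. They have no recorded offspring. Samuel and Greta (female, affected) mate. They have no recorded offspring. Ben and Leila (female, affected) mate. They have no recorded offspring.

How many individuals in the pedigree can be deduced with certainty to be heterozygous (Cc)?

Obligate heterozygotes: Hiro is affected so carries C and passed c to Uma (cc), so Hiro is Cc; Ben is affected so carries C and received c from Amir (cc), so Ben is Cc.
Every other individual is either homozygous by phenotype or has at least one consistent homozygous assignment, so the count is 2.

2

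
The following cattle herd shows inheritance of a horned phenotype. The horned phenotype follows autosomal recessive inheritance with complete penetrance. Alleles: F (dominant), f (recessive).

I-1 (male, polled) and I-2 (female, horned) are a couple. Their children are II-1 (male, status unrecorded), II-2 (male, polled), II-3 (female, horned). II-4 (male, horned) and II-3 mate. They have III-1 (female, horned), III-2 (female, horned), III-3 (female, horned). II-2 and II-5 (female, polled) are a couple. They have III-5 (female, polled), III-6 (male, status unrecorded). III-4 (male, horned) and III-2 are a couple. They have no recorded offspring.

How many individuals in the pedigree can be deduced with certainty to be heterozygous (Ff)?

Obligate heterozygotes: I-1 is polled so carries F and passed f to II-3 (ff), so I-1 is Ff; II-2 is polled so carries F and received f from I-2 (ff), so II-2 is Ff.
Every other individual is either homozygous by phenotype or has at least one consistent homozygous assignment, so the count is 2.

2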